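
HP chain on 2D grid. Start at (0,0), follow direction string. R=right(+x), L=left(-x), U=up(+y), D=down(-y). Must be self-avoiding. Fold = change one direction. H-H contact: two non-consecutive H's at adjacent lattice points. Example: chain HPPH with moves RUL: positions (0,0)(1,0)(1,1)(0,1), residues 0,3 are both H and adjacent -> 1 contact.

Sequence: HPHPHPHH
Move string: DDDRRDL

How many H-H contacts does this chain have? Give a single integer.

Positions: [(0, 0), (0, -1), (0, -2), (0, -3), (1, -3), (2, -3), (2, -4), (1, -4)]
H-H contact: residue 4 @(1,-3) - residue 7 @(1, -4)

Answer: 1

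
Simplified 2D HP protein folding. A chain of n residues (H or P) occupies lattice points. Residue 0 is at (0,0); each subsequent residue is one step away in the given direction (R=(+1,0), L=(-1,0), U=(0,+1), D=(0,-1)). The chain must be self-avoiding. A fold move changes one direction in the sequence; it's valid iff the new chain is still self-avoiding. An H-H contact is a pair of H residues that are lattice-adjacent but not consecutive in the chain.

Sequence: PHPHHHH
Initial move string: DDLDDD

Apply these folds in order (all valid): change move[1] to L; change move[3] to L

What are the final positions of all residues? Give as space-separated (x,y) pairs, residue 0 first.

Answer: (0,0) (0,-1) (-1,-1) (-2,-1) (-3,-1) (-3,-2) (-3,-3)

Derivation:
Initial moves: DDLDDD
Fold: move[1]->L => DLLDDD (positions: [(0, 0), (0, -1), (-1, -1), (-2, -1), (-2, -2), (-2, -3), (-2, -4)])
Fold: move[3]->L => DLLLDD (positions: [(0, 0), (0, -1), (-1, -1), (-2, -1), (-3, -1), (-3, -2), (-3, -3)])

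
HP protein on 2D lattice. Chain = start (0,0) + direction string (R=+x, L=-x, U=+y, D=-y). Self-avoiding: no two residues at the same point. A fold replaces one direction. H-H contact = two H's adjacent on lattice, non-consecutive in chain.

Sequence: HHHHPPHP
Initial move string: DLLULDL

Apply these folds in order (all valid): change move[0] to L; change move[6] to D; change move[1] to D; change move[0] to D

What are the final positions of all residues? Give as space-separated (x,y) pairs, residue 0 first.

Answer: (0,0) (0,-1) (0,-2) (-1,-2) (-1,-1) (-2,-1) (-2,-2) (-2,-3)

Derivation:
Initial moves: DLLULDL
Fold: move[0]->L => LLLULDL (positions: [(0, 0), (-1, 0), (-2, 0), (-3, 0), (-3, 1), (-4, 1), (-4, 0), (-5, 0)])
Fold: move[6]->D => LLLULDD (positions: [(0, 0), (-1, 0), (-2, 0), (-3, 0), (-3, 1), (-4, 1), (-4, 0), (-4, -1)])
Fold: move[1]->D => LDLULDD (positions: [(0, 0), (-1, 0), (-1, -1), (-2, -1), (-2, 0), (-3, 0), (-3, -1), (-3, -2)])
Fold: move[0]->D => DDLULDD (positions: [(0, 0), (0, -1), (0, -2), (-1, -2), (-1, -1), (-2, -1), (-2, -2), (-2, -3)])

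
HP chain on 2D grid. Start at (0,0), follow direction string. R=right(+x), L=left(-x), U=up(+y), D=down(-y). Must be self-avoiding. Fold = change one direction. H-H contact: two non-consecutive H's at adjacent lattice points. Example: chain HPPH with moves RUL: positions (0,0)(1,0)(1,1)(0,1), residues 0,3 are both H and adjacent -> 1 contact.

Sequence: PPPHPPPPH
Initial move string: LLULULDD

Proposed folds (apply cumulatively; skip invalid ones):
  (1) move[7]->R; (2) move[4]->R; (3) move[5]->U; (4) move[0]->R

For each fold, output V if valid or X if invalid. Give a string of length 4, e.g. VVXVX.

Initial: LLULULDD -> [(0, 0), (-1, 0), (-2, 0), (-2, 1), (-3, 1), (-3, 2), (-4, 2), (-4, 1), (-4, 0)]
Fold 1: move[7]->R => LLULULDR INVALID (collision), skipped
Fold 2: move[4]->R => LLULRLDD INVALID (collision), skipped
Fold 3: move[5]->U => LLULUUDD INVALID (collision), skipped
Fold 4: move[0]->R => RLULULDD INVALID (collision), skipped

Answer: XXXX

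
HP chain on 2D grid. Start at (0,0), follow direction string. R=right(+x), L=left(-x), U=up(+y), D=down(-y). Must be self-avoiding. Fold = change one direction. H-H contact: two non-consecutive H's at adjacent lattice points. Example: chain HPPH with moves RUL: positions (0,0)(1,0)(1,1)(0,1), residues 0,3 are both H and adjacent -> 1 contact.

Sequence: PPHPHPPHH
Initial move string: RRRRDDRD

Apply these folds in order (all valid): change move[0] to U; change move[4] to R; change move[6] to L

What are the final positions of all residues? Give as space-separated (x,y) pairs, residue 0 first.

Answer: (0,0) (0,1) (1,1) (2,1) (3,1) (4,1) (4,0) (3,0) (3,-1)

Derivation:
Initial moves: RRRRDDRD
Fold: move[0]->U => URRRDDRD (positions: [(0, 0), (0, 1), (1, 1), (2, 1), (3, 1), (3, 0), (3, -1), (4, -1), (4, -2)])
Fold: move[4]->R => URRRRDRD (positions: [(0, 0), (0, 1), (1, 1), (2, 1), (3, 1), (4, 1), (4, 0), (5, 0), (5, -1)])
Fold: move[6]->L => URRRRDLD (positions: [(0, 0), (0, 1), (1, 1), (2, 1), (3, 1), (4, 1), (4, 0), (3, 0), (3, -1)])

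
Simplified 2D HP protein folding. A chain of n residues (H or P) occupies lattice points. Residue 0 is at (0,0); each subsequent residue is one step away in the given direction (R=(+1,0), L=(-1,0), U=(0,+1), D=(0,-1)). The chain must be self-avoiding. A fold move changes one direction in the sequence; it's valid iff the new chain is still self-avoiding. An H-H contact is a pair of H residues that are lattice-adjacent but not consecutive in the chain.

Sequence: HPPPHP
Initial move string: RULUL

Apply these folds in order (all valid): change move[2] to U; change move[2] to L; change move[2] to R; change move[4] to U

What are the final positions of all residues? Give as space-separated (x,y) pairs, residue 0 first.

Answer: (0,0) (1,0) (1,1) (2,1) (2,2) (2,3)

Derivation:
Initial moves: RULUL
Fold: move[2]->U => RUUUL (positions: [(0, 0), (1, 0), (1, 1), (1, 2), (1, 3), (0, 3)])
Fold: move[2]->L => RULUL (positions: [(0, 0), (1, 0), (1, 1), (0, 1), (0, 2), (-1, 2)])
Fold: move[2]->R => RURUL (positions: [(0, 0), (1, 0), (1, 1), (2, 1), (2, 2), (1, 2)])
Fold: move[4]->U => RURUU (positions: [(0, 0), (1, 0), (1, 1), (2, 1), (2, 2), (2, 3)])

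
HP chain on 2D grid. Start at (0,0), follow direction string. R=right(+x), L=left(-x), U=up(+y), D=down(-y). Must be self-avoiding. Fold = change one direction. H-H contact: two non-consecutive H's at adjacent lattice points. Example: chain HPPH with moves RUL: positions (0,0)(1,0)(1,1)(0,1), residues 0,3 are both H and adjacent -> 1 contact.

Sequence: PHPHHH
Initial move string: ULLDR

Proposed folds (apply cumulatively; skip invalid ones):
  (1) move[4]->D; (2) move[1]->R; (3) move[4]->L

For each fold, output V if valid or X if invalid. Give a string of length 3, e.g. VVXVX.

Answer: VXV

Derivation:
Initial: ULLDR -> [(0, 0), (0, 1), (-1, 1), (-2, 1), (-2, 0), (-1, 0)]
Fold 1: move[4]->D => ULLDD VALID
Fold 2: move[1]->R => URLDD INVALID (collision), skipped
Fold 3: move[4]->L => ULLDL VALID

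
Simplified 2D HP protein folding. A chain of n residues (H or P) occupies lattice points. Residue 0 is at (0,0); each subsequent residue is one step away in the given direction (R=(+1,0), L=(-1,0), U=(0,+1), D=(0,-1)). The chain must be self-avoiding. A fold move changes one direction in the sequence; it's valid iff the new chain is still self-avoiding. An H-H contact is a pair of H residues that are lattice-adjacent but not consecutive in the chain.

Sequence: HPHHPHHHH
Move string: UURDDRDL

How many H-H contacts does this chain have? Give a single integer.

Answer: 2

Derivation:
Positions: [(0, 0), (0, 1), (0, 2), (1, 2), (1, 1), (1, 0), (2, 0), (2, -1), (1, -1)]
H-H contact: residue 0 @(0,0) - residue 5 @(1, 0)
H-H contact: residue 5 @(1,0) - residue 8 @(1, -1)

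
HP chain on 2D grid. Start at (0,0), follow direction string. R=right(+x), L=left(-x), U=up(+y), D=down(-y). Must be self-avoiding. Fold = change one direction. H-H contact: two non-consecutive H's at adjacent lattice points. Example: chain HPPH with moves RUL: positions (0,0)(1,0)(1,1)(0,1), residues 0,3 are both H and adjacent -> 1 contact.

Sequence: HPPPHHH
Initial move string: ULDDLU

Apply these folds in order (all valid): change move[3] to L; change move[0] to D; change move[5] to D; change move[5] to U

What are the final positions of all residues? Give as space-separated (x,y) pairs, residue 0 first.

Initial moves: ULDDLU
Fold: move[3]->L => ULDLLU (positions: [(0, 0), (0, 1), (-1, 1), (-1, 0), (-2, 0), (-3, 0), (-3, 1)])
Fold: move[0]->D => DLDLLU (positions: [(0, 0), (0, -1), (-1, -1), (-1, -2), (-2, -2), (-3, -2), (-3, -1)])
Fold: move[5]->D => DLDLLD (positions: [(0, 0), (0, -1), (-1, -1), (-1, -2), (-2, -2), (-3, -2), (-3, -3)])
Fold: move[5]->U => DLDLLU (positions: [(0, 0), (0, -1), (-1, -1), (-1, -2), (-2, -2), (-3, -2), (-3, -1)])

Answer: (0,0) (0,-1) (-1,-1) (-1,-2) (-2,-2) (-3,-2) (-3,-1)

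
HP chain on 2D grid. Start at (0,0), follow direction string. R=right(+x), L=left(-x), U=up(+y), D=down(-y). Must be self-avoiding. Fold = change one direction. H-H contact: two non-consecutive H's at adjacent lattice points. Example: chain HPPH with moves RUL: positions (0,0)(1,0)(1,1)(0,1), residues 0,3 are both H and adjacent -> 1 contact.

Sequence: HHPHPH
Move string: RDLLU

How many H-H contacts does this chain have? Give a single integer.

Positions: [(0, 0), (1, 0), (1, -1), (0, -1), (-1, -1), (-1, 0)]
H-H contact: residue 0 @(0,0) - residue 5 @(-1, 0)
H-H contact: residue 0 @(0,0) - residue 3 @(0, -1)

Answer: 2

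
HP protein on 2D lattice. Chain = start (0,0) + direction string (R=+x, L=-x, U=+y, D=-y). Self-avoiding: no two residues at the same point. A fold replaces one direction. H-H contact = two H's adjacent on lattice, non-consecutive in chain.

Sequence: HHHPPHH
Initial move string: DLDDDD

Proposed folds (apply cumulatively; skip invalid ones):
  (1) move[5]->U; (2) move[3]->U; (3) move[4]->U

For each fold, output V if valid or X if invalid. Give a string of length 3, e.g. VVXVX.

Answer: XXX

Derivation:
Initial: DLDDDD -> [(0, 0), (0, -1), (-1, -1), (-1, -2), (-1, -3), (-1, -4), (-1, -5)]
Fold 1: move[5]->U => DLDDDU INVALID (collision), skipped
Fold 2: move[3]->U => DLDUDD INVALID (collision), skipped
Fold 3: move[4]->U => DLDDUD INVALID (collision), skipped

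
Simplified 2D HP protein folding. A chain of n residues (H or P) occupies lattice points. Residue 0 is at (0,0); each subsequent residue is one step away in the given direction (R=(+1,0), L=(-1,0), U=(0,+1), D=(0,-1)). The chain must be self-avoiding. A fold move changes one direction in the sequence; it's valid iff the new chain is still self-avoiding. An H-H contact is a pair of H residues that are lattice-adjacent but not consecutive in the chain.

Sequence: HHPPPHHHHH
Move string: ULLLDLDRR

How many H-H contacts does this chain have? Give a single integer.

Answer: 1

Derivation:
Positions: [(0, 0), (0, 1), (-1, 1), (-2, 1), (-3, 1), (-3, 0), (-4, 0), (-4, -1), (-3, -1), (-2, -1)]
H-H contact: residue 5 @(-3,0) - residue 8 @(-3, -1)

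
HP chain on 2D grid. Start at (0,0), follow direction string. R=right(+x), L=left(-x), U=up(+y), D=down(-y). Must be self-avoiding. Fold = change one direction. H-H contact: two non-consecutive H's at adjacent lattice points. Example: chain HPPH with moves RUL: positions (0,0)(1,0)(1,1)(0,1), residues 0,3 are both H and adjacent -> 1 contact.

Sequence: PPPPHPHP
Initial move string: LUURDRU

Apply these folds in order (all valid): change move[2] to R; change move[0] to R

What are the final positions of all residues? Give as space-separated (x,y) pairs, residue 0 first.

Answer: (0,0) (1,0) (1,1) (2,1) (3,1) (3,0) (4,0) (4,1)

Derivation:
Initial moves: LUURDRU
Fold: move[2]->R => LURRDRU (positions: [(0, 0), (-1, 0), (-1, 1), (0, 1), (1, 1), (1, 0), (2, 0), (2, 1)])
Fold: move[0]->R => RURRDRU (positions: [(0, 0), (1, 0), (1, 1), (2, 1), (3, 1), (3, 0), (4, 0), (4, 1)])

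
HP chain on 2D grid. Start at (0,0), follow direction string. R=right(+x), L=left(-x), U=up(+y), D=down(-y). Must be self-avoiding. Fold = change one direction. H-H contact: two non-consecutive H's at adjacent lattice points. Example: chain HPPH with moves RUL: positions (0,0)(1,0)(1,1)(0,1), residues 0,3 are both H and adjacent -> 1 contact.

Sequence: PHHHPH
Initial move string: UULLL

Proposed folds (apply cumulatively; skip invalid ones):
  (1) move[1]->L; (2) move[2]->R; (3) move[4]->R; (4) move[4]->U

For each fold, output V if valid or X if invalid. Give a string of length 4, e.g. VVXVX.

Initial: UULLL -> [(0, 0), (0, 1), (0, 2), (-1, 2), (-2, 2), (-3, 2)]
Fold 1: move[1]->L => ULLLL VALID
Fold 2: move[2]->R => ULRLL INVALID (collision), skipped
Fold 3: move[4]->R => ULLLR INVALID (collision), skipped
Fold 4: move[4]->U => ULLLU VALID

Answer: VXXV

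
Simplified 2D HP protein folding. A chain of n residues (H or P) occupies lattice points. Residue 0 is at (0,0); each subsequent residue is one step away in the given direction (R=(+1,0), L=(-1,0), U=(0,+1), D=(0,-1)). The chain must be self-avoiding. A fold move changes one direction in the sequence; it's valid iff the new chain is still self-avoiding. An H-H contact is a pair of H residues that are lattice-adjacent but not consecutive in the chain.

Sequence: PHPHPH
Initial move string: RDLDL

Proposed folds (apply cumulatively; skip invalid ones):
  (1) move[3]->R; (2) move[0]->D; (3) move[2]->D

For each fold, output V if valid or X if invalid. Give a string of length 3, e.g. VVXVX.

Initial: RDLDL -> [(0, 0), (1, 0), (1, -1), (0, -1), (0, -2), (-1, -2)]
Fold 1: move[3]->R => RDLRL INVALID (collision), skipped
Fold 2: move[0]->D => DDLDL VALID
Fold 3: move[2]->D => DDDDL VALID

Answer: XVV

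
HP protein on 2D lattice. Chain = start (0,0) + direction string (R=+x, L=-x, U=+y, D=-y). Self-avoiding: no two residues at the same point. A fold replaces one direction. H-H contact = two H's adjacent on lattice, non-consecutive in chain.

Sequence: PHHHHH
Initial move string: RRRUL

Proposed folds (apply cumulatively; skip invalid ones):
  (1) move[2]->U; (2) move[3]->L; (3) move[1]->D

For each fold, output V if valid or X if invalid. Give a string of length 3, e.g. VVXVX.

Answer: VVX

Derivation:
Initial: RRRUL -> [(0, 0), (1, 0), (2, 0), (3, 0), (3, 1), (2, 1)]
Fold 1: move[2]->U => RRUUL VALID
Fold 2: move[3]->L => RRULL VALID
Fold 3: move[1]->D => RDULL INVALID (collision), skipped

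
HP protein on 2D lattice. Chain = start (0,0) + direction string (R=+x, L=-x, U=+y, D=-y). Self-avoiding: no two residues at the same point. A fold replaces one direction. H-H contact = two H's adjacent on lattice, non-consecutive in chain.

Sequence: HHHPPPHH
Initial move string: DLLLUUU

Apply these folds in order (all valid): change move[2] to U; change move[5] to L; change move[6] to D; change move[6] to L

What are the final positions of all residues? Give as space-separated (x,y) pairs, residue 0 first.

Initial moves: DLLLUUU
Fold: move[2]->U => DLULUUU (positions: [(0, 0), (0, -1), (-1, -1), (-1, 0), (-2, 0), (-2, 1), (-2, 2), (-2, 3)])
Fold: move[5]->L => DLULULU (positions: [(0, 0), (0, -1), (-1, -1), (-1, 0), (-2, 0), (-2, 1), (-3, 1), (-3, 2)])
Fold: move[6]->D => DLULULD (positions: [(0, 0), (0, -1), (-1, -1), (-1, 0), (-2, 0), (-2, 1), (-3, 1), (-3, 0)])
Fold: move[6]->L => DLULULL (positions: [(0, 0), (0, -1), (-1, -1), (-1, 0), (-2, 0), (-2, 1), (-3, 1), (-4, 1)])

Answer: (0,0) (0,-1) (-1,-1) (-1,0) (-2,0) (-2,1) (-3,1) (-4,1)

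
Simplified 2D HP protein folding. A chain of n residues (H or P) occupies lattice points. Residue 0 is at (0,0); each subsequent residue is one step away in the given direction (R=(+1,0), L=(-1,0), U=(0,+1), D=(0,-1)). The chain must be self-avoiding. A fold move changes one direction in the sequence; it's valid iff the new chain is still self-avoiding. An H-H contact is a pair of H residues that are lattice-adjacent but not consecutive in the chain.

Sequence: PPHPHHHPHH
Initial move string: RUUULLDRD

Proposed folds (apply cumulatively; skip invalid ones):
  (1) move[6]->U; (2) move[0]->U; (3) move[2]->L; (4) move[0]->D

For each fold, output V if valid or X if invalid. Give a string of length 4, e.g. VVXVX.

Initial: RUUULLDRD -> [(0, 0), (1, 0), (1, 1), (1, 2), (1, 3), (0, 3), (-1, 3), (-1, 2), (0, 2), (0, 1)]
Fold 1: move[6]->U => RUUULLURD INVALID (collision), skipped
Fold 2: move[0]->U => UUUULLDRD VALID
Fold 3: move[2]->L => UULULLDRD VALID
Fold 4: move[0]->D => DULULLDRD INVALID (collision), skipped

Answer: XVVX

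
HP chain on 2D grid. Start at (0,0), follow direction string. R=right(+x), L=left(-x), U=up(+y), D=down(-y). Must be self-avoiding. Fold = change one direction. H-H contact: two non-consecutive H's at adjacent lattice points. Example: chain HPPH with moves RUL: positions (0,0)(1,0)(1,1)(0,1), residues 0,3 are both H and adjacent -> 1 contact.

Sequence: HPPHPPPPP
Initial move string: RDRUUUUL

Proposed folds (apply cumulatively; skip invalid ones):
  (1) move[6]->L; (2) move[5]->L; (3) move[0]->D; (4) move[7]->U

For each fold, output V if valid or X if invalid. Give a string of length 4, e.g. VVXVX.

Initial: RDRUUUUL -> [(0, 0), (1, 0), (1, -1), (2, -1), (2, 0), (2, 1), (2, 2), (2, 3), (1, 3)]
Fold 1: move[6]->L => RDRUUULL VALID
Fold 2: move[5]->L => RDRUULLL VALID
Fold 3: move[0]->D => DDRUULLL INVALID (collision), skipped
Fold 4: move[7]->U => RDRUULLU VALID

Answer: VVXV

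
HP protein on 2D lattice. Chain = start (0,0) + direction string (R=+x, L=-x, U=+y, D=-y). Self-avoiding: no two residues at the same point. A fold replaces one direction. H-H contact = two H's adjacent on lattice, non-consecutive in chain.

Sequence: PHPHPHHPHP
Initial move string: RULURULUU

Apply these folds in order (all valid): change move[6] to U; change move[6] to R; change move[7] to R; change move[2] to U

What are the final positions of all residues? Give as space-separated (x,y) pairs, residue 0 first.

Answer: (0,0) (1,0) (1,1) (1,2) (1,3) (2,3) (2,4) (3,4) (4,4) (4,5)

Derivation:
Initial moves: RULURULUU
Fold: move[6]->U => RULURUUUU (positions: [(0, 0), (1, 0), (1, 1), (0, 1), (0, 2), (1, 2), (1, 3), (1, 4), (1, 5), (1, 6)])
Fold: move[6]->R => RULURURUU (positions: [(0, 0), (1, 0), (1, 1), (0, 1), (0, 2), (1, 2), (1, 3), (2, 3), (2, 4), (2, 5)])
Fold: move[7]->R => RULURURRU (positions: [(0, 0), (1, 0), (1, 1), (0, 1), (0, 2), (1, 2), (1, 3), (2, 3), (3, 3), (3, 4)])
Fold: move[2]->U => RUUURURRU (positions: [(0, 0), (1, 0), (1, 1), (1, 2), (1, 3), (2, 3), (2, 4), (3, 4), (4, 4), (4, 5)])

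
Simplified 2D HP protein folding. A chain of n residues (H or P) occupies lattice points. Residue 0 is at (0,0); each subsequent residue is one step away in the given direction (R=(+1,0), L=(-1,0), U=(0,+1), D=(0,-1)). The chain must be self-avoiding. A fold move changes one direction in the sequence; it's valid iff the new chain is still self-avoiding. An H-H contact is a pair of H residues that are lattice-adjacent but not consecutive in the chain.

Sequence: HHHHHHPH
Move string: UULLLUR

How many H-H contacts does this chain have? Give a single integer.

Answer: 1

Derivation:
Positions: [(0, 0), (0, 1), (0, 2), (-1, 2), (-2, 2), (-3, 2), (-3, 3), (-2, 3)]
H-H contact: residue 4 @(-2,2) - residue 7 @(-2, 3)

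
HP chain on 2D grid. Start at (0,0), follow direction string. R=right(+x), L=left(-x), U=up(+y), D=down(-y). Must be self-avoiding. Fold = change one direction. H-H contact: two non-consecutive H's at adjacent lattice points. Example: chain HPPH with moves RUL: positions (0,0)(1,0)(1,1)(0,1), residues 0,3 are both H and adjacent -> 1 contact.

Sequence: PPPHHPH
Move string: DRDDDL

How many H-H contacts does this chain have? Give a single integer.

Positions: [(0, 0), (0, -1), (1, -1), (1, -2), (1, -3), (1, -4), (0, -4)]
No H-H contacts found.

Answer: 0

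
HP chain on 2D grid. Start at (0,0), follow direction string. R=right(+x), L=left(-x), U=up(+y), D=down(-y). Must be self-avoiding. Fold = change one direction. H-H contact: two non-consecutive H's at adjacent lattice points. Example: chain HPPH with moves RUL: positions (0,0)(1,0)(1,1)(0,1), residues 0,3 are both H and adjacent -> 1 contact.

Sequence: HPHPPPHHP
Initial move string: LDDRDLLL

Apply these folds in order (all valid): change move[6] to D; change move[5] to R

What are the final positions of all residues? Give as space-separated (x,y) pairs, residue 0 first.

Answer: (0,0) (-1,0) (-1,-1) (-1,-2) (0,-2) (0,-3) (1,-3) (1,-4) (0,-4)

Derivation:
Initial moves: LDDRDLLL
Fold: move[6]->D => LDDRDLDL (positions: [(0, 0), (-1, 0), (-1, -1), (-1, -2), (0, -2), (0, -3), (-1, -3), (-1, -4), (-2, -4)])
Fold: move[5]->R => LDDRDRDL (positions: [(0, 0), (-1, 0), (-1, -1), (-1, -2), (0, -2), (0, -3), (1, -3), (1, -4), (0, -4)])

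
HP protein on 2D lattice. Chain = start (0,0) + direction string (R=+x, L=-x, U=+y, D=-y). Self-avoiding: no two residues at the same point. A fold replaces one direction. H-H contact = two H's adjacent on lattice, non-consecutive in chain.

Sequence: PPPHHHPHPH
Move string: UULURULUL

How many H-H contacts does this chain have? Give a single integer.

Positions: [(0, 0), (0, 1), (0, 2), (-1, 2), (-1, 3), (0, 3), (0, 4), (-1, 4), (-1, 5), (-2, 5)]
H-H contact: residue 4 @(-1,3) - residue 7 @(-1, 4)

Answer: 1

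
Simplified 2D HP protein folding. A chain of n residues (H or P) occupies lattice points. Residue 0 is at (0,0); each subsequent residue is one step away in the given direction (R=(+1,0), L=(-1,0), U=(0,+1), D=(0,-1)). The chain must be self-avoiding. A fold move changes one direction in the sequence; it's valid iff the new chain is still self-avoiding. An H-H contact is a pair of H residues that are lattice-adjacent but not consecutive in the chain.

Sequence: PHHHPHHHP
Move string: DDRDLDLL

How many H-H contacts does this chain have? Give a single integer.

Positions: [(0, 0), (0, -1), (0, -2), (1, -2), (1, -3), (0, -3), (0, -4), (-1, -4), (-2, -4)]
H-H contact: residue 2 @(0,-2) - residue 5 @(0, -3)

Answer: 1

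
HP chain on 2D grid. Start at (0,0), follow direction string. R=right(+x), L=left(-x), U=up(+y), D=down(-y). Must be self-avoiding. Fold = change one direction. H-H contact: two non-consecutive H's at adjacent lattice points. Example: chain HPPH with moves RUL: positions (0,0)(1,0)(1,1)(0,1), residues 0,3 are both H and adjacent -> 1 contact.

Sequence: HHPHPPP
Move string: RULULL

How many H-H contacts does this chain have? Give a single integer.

Positions: [(0, 0), (1, 0), (1, 1), (0, 1), (0, 2), (-1, 2), (-2, 2)]
H-H contact: residue 0 @(0,0) - residue 3 @(0, 1)

Answer: 1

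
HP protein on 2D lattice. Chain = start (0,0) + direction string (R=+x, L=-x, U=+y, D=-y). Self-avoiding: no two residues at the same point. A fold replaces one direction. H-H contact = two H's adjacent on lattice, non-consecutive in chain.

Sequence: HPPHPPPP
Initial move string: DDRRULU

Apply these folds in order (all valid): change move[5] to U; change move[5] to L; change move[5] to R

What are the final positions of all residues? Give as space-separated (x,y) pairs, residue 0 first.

Answer: (0,0) (0,-1) (0,-2) (1,-2) (2,-2) (2,-1) (3,-1) (3,0)

Derivation:
Initial moves: DDRRULU
Fold: move[5]->U => DDRRUUU (positions: [(0, 0), (0, -1), (0, -2), (1, -2), (2, -2), (2, -1), (2, 0), (2, 1)])
Fold: move[5]->L => DDRRULU (positions: [(0, 0), (0, -1), (0, -2), (1, -2), (2, -2), (2, -1), (1, -1), (1, 0)])
Fold: move[5]->R => DDRRURU (positions: [(0, 0), (0, -1), (0, -2), (1, -2), (2, -2), (2, -1), (3, -1), (3, 0)])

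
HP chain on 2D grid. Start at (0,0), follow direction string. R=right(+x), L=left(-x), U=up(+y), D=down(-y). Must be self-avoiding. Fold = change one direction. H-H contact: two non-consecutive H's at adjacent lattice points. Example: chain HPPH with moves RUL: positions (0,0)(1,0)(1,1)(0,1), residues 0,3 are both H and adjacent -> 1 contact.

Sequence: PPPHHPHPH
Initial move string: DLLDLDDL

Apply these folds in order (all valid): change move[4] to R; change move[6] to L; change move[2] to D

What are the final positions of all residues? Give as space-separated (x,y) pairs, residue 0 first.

Answer: (0,0) (0,-1) (-1,-1) (-1,-2) (-1,-3) (0,-3) (0,-4) (-1,-4) (-2,-4)

Derivation:
Initial moves: DLLDLDDL
Fold: move[4]->R => DLLDRDDL (positions: [(0, 0), (0, -1), (-1, -1), (-2, -1), (-2, -2), (-1, -2), (-1, -3), (-1, -4), (-2, -4)])
Fold: move[6]->L => DLLDRDLL (positions: [(0, 0), (0, -1), (-1, -1), (-2, -1), (-2, -2), (-1, -2), (-1, -3), (-2, -3), (-3, -3)])
Fold: move[2]->D => DLDDRDLL (positions: [(0, 0), (0, -1), (-1, -1), (-1, -2), (-1, -3), (0, -3), (0, -4), (-1, -4), (-2, -4)])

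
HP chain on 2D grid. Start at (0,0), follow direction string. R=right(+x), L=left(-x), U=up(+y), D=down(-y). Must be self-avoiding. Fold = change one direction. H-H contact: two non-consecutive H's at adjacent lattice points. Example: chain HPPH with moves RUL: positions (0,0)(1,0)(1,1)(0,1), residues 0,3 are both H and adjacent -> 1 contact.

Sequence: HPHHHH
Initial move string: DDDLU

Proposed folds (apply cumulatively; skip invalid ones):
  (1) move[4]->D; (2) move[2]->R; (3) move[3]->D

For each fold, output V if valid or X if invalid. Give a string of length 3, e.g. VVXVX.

Initial: DDDLU -> [(0, 0), (0, -1), (0, -2), (0, -3), (-1, -3), (-1, -2)]
Fold 1: move[4]->D => DDDLD VALID
Fold 2: move[2]->R => DDRLD INVALID (collision), skipped
Fold 3: move[3]->D => DDDDD VALID

Answer: VXV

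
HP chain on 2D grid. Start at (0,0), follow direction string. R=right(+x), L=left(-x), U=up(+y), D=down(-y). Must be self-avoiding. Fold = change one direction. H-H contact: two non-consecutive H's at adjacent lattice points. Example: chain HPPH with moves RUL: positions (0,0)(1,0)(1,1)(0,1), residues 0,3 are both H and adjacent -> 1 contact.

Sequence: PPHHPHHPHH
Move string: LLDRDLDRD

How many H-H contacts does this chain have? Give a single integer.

Positions: [(0, 0), (-1, 0), (-2, 0), (-2, -1), (-1, -1), (-1, -2), (-2, -2), (-2, -3), (-1, -3), (-1, -4)]
H-H contact: residue 3 @(-2,-1) - residue 6 @(-2, -2)
H-H contact: residue 5 @(-1,-2) - residue 8 @(-1, -3)

Answer: 2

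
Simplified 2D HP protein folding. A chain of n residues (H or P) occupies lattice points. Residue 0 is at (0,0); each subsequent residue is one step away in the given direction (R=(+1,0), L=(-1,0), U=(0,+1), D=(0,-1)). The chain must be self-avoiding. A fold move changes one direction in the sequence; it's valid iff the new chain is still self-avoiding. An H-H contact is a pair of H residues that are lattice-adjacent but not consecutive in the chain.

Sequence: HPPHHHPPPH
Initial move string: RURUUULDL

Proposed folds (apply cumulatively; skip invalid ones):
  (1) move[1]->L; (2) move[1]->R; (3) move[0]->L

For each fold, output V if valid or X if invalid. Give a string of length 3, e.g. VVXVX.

Initial: RURUUULDL -> [(0, 0), (1, 0), (1, 1), (2, 1), (2, 2), (2, 3), (2, 4), (1, 4), (1, 3), (0, 3)]
Fold 1: move[1]->L => RLRUUULDL INVALID (collision), skipped
Fold 2: move[1]->R => RRRUUULDL VALID
Fold 3: move[0]->L => LRRUUULDL INVALID (collision), skipped

Answer: XVX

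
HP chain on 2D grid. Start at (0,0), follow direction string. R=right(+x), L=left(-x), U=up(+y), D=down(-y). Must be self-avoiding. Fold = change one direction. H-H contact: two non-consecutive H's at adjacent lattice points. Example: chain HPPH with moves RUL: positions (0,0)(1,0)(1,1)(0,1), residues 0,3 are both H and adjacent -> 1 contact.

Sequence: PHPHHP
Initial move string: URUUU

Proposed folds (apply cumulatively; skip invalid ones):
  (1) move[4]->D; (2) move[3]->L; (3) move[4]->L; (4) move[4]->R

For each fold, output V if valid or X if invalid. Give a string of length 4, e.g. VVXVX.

Answer: XVVX

Derivation:
Initial: URUUU -> [(0, 0), (0, 1), (1, 1), (1, 2), (1, 3), (1, 4)]
Fold 1: move[4]->D => URUUD INVALID (collision), skipped
Fold 2: move[3]->L => URULU VALID
Fold 3: move[4]->L => URULL VALID
Fold 4: move[4]->R => URULR INVALID (collision), skipped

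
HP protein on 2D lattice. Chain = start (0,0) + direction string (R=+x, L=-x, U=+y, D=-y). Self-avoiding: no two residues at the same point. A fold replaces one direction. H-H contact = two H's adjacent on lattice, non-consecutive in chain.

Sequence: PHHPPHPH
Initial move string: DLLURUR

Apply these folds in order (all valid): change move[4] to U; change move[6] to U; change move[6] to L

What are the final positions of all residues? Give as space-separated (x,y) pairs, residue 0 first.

Answer: (0,0) (0,-1) (-1,-1) (-2,-1) (-2,0) (-2,1) (-2,2) (-3,2)

Derivation:
Initial moves: DLLURUR
Fold: move[4]->U => DLLUUUR (positions: [(0, 0), (0, -1), (-1, -1), (-2, -1), (-2, 0), (-2, 1), (-2, 2), (-1, 2)])
Fold: move[6]->U => DLLUUUU (positions: [(0, 0), (0, -1), (-1, -1), (-2, -1), (-2, 0), (-2, 1), (-2, 2), (-2, 3)])
Fold: move[6]->L => DLLUUUL (positions: [(0, 0), (0, -1), (-1, -1), (-2, -1), (-2, 0), (-2, 1), (-2, 2), (-3, 2)])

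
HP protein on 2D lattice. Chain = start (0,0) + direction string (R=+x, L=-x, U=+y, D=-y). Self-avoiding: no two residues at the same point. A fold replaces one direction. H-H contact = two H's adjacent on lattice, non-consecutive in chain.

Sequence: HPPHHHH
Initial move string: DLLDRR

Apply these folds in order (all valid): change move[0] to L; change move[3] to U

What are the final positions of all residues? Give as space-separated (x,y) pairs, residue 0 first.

Answer: (0,0) (-1,0) (-2,0) (-3,0) (-3,1) (-2,1) (-1,1)

Derivation:
Initial moves: DLLDRR
Fold: move[0]->L => LLLDRR (positions: [(0, 0), (-1, 0), (-2, 0), (-3, 0), (-3, -1), (-2, -1), (-1, -1)])
Fold: move[3]->U => LLLURR (positions: [(0, 0), (-1, 0), (-2, 0), (-3, 0), (-3, 1), (-2, 1), (-1, 1)])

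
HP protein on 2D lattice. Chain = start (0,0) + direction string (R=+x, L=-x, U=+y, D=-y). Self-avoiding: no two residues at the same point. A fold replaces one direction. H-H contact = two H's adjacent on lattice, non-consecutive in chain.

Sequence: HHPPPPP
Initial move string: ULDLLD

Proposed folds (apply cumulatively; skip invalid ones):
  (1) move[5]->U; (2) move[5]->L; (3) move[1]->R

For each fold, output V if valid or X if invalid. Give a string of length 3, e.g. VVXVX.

Answer: VVX

Derivation:
Initial: ULDLLD -> [(0, 0), (0, 1), (-1, 1), (-1, 0), (-2, 0), (-3, 0), (-3, -1)]
Fold 1: move[5]->U => ULDLLU VALID
Fold 2: move[5]->L => ULDLLL VALID
Fold 3: move[1]->R => URDLLL INVALID (collision), skipped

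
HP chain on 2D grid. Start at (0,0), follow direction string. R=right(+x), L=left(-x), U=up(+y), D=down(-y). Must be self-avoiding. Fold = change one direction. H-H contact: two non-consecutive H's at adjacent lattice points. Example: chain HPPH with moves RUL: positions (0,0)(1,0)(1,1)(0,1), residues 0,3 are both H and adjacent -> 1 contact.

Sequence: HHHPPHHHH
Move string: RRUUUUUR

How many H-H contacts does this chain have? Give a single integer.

Answer: 0

Derivation:
Positions: [(0, 0), (1, 0), (2, 0), (2, 1), (2, 2), (2, 3), (2, 4), (2, 5), (3, 5)]
No H-H contacts found.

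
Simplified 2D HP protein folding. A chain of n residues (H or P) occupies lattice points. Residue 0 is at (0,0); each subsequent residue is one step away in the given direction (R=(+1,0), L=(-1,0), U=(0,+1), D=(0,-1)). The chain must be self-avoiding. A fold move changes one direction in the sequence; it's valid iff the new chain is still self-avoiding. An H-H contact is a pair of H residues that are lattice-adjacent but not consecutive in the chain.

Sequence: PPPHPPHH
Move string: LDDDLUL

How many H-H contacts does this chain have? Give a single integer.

Answer: 1

Derivation:
Positions: [(0, 0), (-1, 0), (-1, -1), (-1, -2), (-1, -3), (-2, -3), (-2, -2), (-3, -2)]
H-H contact: residue 3 @(-1,-2) - residue 6 @(-2, -2)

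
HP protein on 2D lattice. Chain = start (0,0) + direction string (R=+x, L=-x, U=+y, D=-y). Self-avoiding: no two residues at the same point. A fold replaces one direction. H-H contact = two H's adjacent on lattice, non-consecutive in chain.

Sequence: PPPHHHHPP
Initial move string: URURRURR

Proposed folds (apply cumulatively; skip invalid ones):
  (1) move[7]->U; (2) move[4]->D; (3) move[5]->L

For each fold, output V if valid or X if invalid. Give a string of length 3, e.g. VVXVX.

Answer: VXX

Derivation:
Initial: URURRURR -> [(0, 0), (0, 1), (1, 1), (1, 2), (2, 2), (3, 2), (3, 3), (4, 3), (5, 3)]
Fold 1: move[7]->U => URURRURU VALID
Fold 2: move[4]->D => URURDURU INVALID (collision), skipped
Fold 3: move[5]->L => URURRLRU INVALID (collision), skipped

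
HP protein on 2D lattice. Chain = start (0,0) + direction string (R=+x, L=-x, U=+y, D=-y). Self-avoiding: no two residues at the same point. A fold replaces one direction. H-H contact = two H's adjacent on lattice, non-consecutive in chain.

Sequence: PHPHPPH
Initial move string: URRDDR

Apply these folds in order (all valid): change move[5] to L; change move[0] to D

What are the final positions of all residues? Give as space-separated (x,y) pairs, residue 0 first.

Initial moves: URRDDR
Fold: move[5]->L => URRDDL (positions: [(0, 0), (0, 1), (1, 1), (2, 1), (2, 0), (2, -1), (1, -1)])
Fold: move[0]->D => DRRDDL (positions: [(0, 0), (0, -1), (1, -1), (2, -1), (2, -2), (2, -3), (1, -3)])

Answer: (0,0) (0,-1) (1,-1) (2,-1) (2,-2) (2,-3) (1,-3)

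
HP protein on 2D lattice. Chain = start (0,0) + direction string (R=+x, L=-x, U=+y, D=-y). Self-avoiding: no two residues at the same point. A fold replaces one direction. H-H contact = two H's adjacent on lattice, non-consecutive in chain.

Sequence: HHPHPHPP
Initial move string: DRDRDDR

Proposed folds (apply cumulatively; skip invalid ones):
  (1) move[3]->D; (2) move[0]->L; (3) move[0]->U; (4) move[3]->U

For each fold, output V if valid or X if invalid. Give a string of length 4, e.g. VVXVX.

Initial: DRDRDDR -> [(0, 0), (0, -1), (1, -1), (1, -2), (2, -2), (2, -3), (2, -4), (3, -4)]
Fold 1: move[3]->D => DRDDDDR VALID
Fold 2: move[0]->L => LRDDDDR INVALID (collision), skipped
Fold 3: move[0]->U => URDDDDR VALID
Fold 4: move[3]->U => URDUDDR INVALID (collision), skipped

Answer: VXVX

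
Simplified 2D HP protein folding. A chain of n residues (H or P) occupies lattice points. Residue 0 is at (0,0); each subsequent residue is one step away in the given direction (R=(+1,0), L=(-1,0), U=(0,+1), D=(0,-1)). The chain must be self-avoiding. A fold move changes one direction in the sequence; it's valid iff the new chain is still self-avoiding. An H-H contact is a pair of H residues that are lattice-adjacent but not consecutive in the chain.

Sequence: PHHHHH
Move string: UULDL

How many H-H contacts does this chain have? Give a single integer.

Answer: 1

Derivation:
Positions: [(0, 0), (0, 1), (0, 2), (-1, 2), (-1, 1), (-2, 1)]
H-H contact: residue 1 @(0,1) - residue 4 @(-1, 1)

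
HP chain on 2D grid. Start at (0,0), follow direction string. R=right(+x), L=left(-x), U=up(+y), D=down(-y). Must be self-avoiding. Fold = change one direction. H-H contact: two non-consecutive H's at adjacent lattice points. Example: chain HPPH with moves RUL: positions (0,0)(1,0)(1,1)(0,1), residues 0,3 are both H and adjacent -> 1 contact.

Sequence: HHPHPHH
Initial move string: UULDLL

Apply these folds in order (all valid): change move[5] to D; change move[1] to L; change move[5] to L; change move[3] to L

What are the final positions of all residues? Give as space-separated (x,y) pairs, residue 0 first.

Answer: (0,0) (0,1) (-1,1) (-2,1) (-3,1) (-4,1) (-5,1)

Derivation:
Initial moves: UULDLL
Fold: move[5]->D => UULDLD (positions: [(0, 0), (0, 1), (0, 2), (-1, 2), (-1, 1), (-2, 1), (-2, 0)])
Fold: move[1]->L => ULLDLD (positions: [(0, 0), (0, 1), (-1, 1), (-2, 1), (-2, 0), (-3, 0), (-3, -1)])
Fold: move[5]->L => ULLDLL (positions: [(0, 0), (0, 1), (-1, 1), (-2, 1), (-2, 0), (-3, 0), (-4, 0)])
Fold: move[3]->L => ULLLLL (positions: [(0, 0), (0, 1), (-1, 1), (-2, 1), (-3, 1), (-4, 1), (-5, 1)])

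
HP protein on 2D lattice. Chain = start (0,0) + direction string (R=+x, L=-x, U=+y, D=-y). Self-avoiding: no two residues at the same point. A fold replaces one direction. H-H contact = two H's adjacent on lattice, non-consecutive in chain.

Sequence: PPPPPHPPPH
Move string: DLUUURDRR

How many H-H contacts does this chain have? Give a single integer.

Answer: 0

Derivation:
Positions: [(0, 0), (0, -1), (-1, -1), (-1, 0), (-1, 1), (-1, 2), (0, 2), (0, 1), (1, 1), (2, 1)]
No H-H contacts found.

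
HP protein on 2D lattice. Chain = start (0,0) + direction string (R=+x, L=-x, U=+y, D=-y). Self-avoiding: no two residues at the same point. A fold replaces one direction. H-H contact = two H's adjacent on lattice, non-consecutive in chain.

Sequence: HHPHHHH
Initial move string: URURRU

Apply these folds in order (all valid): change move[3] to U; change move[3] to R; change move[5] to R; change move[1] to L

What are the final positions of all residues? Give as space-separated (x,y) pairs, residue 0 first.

Answer: (0,0) (0,1) (-1,1) (-1,2) (0,2) (1,2) (2,2)

Derivation:
Initial moves: URURRU
Fold: move[3]->U => URUURU (positions: [(0, 0), (0, 1), (1, 1), (1, 2), (1, 3), (2, 3), (2, 4)])
Fold: move[3]->R => URURRU (positions: [(0, 0), (0, 1), (1, 1), (1, 2), (2, 2), (3, 2), (3, 3)])
Fold: move[5]->R => URURRR (positions: [(0, 0), (0, 1), (1, 1), (1, 2), (2, 2), (3, 2), (4, 2)])
Fold: move[1]->L => ULURRR (positions: [(0, 0), (0, 1), (-1, 1), (-1, 2), (0, 2), (1, 2), (2, 2)])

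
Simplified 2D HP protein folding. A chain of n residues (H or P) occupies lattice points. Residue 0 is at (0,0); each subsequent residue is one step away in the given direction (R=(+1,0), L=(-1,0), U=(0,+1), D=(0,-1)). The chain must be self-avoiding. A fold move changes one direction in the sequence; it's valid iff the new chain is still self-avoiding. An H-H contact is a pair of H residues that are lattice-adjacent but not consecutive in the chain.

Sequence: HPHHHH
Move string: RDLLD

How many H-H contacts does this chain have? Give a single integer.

Positions: [(0, 0), (1, 0), (1, -1), (0, -1), (-1, -1), (-1, -2)]
H-H contact: residue 0 @(0,0) - residue 3 @(0, -1)

Answer: 1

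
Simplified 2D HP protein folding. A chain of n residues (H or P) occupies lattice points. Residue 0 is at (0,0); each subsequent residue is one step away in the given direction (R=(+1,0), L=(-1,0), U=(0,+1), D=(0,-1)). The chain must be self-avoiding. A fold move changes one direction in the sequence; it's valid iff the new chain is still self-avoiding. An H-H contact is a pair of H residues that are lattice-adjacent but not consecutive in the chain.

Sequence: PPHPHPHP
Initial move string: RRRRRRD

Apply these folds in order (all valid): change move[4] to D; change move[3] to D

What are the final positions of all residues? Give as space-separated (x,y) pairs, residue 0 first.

Answer: (0,0) (1,0) (2,0) (3,0) (3,-1) (3,-2) (4,-2) (4,-3)

Derivation:
Initial moves: RRRRRRD
Fold: move[4]->D => RRRRDRD (positions: [(0, 0), (1, 0), (2, 0), (3, 0), (4, 0), (4, -1), (5, -1), (5, -2)])
Fold: move[3]->D => RRRDDRD (positions: [(0, 0), (1, 0), (2, 0), (3, 0), (3, -1), (3, -2), (4, -2), (4, -3)])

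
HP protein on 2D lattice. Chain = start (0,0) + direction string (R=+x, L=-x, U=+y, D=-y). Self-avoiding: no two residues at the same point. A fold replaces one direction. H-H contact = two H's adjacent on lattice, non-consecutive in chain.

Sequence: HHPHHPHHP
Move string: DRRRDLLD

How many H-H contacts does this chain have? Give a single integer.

Answer: 1

Derivation:
Positions: [(0, 0), (0, -1), (1, -1), (2, -1), (3, -1), (3, -2), (2, -2), (1, -2), (1, -3)]
H-H contact: residue 3 @(2,-1) - residue 6 @(2, -2)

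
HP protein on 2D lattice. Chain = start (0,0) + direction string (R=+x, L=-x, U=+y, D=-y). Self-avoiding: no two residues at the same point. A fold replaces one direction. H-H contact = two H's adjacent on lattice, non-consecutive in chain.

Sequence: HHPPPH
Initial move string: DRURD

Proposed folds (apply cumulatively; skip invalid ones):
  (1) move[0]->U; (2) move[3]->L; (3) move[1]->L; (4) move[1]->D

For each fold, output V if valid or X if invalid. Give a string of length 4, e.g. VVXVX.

Initial: DRURD -> [(0, 0), (0, -1), (1, -1), (1, 0), (2, 0), (2, -1)]
Fold 1: move[0]->U => URURD VALID
Fold 2: move[3]->L => URULD INVALID (collision), skipped
Fold 3: move[1]->L => ULURD INVALID (collision), skipped
Fold 4: move[1]->D => UDURD INVALID (collision), skipped

Answer: VXXX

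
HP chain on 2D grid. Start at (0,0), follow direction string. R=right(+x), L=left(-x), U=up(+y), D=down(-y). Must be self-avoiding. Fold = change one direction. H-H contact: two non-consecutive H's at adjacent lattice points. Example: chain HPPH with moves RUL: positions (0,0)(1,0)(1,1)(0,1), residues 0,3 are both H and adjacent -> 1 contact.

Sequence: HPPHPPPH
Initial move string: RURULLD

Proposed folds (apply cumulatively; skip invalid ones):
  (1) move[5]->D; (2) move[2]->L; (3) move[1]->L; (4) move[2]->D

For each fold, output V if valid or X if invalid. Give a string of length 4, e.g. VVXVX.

Answer: XVXX

Derivation:
Initial: RURULLD -> [(0, 0), (1, 0), (1, 1), (2, 1), (2, 2), (1, 2), (0, 2), (0, 1)]
Fold 1: move[5]->D => RURULDD INVALID (collision), skipped
Fold 2: move[2]->L => RULULLD VALID
Fold 3: move[1]->L => RLLULLD INVALID (collision), skipped
Fold 4: move[2]->D => RUDULLD INVALID (collision), skipped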